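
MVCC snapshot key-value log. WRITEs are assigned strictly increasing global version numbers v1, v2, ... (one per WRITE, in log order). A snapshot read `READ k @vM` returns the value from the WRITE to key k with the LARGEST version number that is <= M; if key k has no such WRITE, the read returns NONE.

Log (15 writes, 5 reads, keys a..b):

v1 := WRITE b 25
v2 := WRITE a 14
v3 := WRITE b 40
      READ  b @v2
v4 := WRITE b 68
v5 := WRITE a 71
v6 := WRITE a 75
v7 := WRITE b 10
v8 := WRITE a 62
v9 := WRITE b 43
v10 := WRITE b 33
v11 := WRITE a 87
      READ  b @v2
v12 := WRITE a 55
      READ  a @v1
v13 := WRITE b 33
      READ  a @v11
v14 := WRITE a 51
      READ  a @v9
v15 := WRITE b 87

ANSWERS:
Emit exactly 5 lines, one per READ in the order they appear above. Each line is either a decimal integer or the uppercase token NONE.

v1: WRITE b=25  (b history now [(1, 25)])
v2: WRITE a=14  (a history now [(2, 14)])
v3: WRITE b=40  (b history now [(1, 25), (3, 40)])
READ b @v2: history=[(1, 25), (3, 40)] -> pick v1 -> 25
v4: WRITE b=68  (b history now [(1, 25), (3, 40), (4, 68)])
v5: WRITE a=71  (a history now [(2, 14), (5, 71)])
v6: WRITE a=75  (a history now [(2, 14), (5, 71), (6, 75)])
v7: WRITE b=10  (b history now [(1, 25), (3, 40), (4, 68), (7, 10)])
v8: WRITE a=62  (a history now [(2, 14), (5, 71), (6, 75), (8, 62)])
v9: WRITE b=43  (b history now [(1, 25), (3, 40), (4, 68), (7, 10), (9, 43)])
v10: WRITE b=33  (b history now [(1, 25), (3, 40), (4, 68), (7, 10), (9, 43), (10, 33)])
v11: WRITE a=87  (a history now [(2, 14), (5, 71), (6, 75), (8, 62), (11, 87)])
READ b @v2: history=[(1, 25), (3, 40), (4, 68), (7, 10), (9, 43), (10, 33)] -> pick v1 -> 25
v12: WRITE a=55  (a history now [(2, 14), (5, 71), (6, 75), (8, 62), (11, 87), (12, 55)])
READ a @v1: history=[(2, 14), (5, 71), (6, 75), (8, 62), (11, 87), (12, 55)] -> no version <= 1 -> NONE
v13: WRITE b=33  (b history now [(1, 25), (3, 40), (4, 68), (7, 10), (9, 43), (10, 33), (13, 33)])
READ a @v11: history=[(2, 14), (5, 71), (6, 75), (8, 62), (11, 87), (12, 55)] -> pick v11 -> 87
v14: WRITE a=51  (a history now [(2, 14), (5, 71), (6, 75), (8, 62), (11, 87), (12, 55), (14, 51)])
READ a @v9: history=[(2, 14), (5, 71), (6, 75), (8, 62), (11, 87), (12, 55), (14, 51)] -> pick v8 -> 62
v15: WRITE b=87  (b history now [(1, 25), (3, 40), (4, 68), (7, 10), (9, 43), (10, 33), (13, 33), (15, 87)])

Answer: 25
25
NONE
87
62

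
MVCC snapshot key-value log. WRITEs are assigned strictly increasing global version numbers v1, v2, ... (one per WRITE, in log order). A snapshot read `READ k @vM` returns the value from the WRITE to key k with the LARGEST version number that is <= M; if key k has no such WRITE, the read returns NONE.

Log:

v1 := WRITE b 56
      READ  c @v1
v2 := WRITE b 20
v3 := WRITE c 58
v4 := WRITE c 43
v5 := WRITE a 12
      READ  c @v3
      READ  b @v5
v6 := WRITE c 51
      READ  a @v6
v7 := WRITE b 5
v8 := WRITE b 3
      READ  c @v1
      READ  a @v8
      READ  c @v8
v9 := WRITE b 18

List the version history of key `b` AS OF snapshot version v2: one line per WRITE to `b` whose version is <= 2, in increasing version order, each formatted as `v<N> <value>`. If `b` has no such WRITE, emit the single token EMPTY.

Scan writes for key=b with version <= 2:
  v1 WRITE b 56 -> keep
  v2 WRITE b 20 -> keep
  v3 WRITE c 58 -> skip
  v4 WRITE c 43 -> skip
  v5 WRITE a 12 -> skip
  v6 WRITE c 51 -> skip
  v7 WRITE b 5 -> drop (> snap)
  v8 WRITE b 3 -> drop (> snap)
  v9 WRITE b 18 -> drop (> snap)
Collected: [(1, 56), (2, 20)]

Answer: v1 56
v2 20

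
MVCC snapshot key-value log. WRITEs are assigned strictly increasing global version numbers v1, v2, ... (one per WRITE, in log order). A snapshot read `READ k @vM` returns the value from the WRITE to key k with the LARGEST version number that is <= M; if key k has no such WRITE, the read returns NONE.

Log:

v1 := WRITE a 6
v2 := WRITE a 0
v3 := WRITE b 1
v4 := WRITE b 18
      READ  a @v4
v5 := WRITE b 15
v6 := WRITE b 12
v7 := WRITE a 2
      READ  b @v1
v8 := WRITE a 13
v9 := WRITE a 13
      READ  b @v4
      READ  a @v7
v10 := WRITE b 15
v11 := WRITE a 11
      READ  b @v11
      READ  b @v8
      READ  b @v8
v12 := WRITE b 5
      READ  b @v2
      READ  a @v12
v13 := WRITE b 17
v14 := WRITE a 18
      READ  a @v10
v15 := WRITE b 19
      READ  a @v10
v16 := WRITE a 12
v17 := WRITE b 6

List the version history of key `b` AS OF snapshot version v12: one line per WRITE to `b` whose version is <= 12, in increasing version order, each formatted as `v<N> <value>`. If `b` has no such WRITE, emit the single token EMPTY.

Scan writes for key=b with version <= 12:
  v1 WRITE a 6 -> skip
  v2 WRITE a 0 -> skip
  v3 WRITE b 1 -> keep
  v4 WRITE b 18 -> keep
  v5 WRITE b 15 -> keep
  v6 WRITE b 12 -> keep
  v7 WRITE a 2 -> skip
  v8 WRITE a 13 -> skip
  v9 WRITE a 13 -> skip
  v10 WRITE b 15 -> keep
  v11 WRITE a 11 -> skip
  v12 WRITE b 5 -> keep
  v13 WRITE b 17 -> drop (> snap)
  v14 WRITE a 18 -> skip
  v15 WRITE b 19 -> drop (> snap)
  v16 WRITE a 12 -> skip
  v17 WRITE b 6 -> drop (> snap)
Collected: [(3, 1), (4, 18), (5, 15), (6, 12), (10, 15), (12, 5)]

Answer: v3 1
v4 18
v5 15
v6 12
v10 15
v12 5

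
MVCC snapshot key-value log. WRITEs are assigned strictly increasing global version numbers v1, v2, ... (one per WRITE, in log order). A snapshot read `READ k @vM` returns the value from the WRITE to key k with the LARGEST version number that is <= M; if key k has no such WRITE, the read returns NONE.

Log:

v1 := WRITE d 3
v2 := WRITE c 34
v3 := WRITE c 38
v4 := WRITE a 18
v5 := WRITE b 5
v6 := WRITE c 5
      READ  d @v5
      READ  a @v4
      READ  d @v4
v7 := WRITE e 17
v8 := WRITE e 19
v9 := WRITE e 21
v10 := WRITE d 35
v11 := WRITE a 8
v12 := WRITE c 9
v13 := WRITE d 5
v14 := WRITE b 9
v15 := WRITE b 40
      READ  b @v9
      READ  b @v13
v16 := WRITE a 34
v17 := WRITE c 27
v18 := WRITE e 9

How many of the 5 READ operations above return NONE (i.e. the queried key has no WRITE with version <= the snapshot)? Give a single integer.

Answer: 0

Derivation:
v1: WRITE d=3  (d history now [(1, 3)])
v2: WRITE c=34  (c history now [(2, 34)])
v3: WRITE c=38  (c history now [(2, 34), (3, 38)])
v4: WRITE a=18  (a history now [(4, 18)])
v5: WRITE b=5  (b history now [(5, 5)])
v6: WRITE c=5  (c history now [(2, 34), (3, 38), (6, 5)])
READ d @v5: history=[(1, 3)] -> pick v1 -> 3
READ a @v4: history=[(4, 18)] -> pick v4 -> 18
READ d @v4: history=[(1, 3)] -> pick v1 -> 3
v7: WRITE e=17  (e history now [(7, 17)])
v8: WRITE e=19  (e history now [(7, 17), (8, 19)])
v9: WRITE e=21  (e history now [(7, 17), (8, 19), (9, 21)])
v10: WRITE d=35  (d history now [(1, 3), (10, 35)])
v11: WRITE a=8  (a history now [(4, 18), (11, 8)])
v12: WRITE c=9  (c history now [(2, 34), (3, 38), (6, 5), (12, 9)])
v13: WRITE d=5  (d history now [(1, 3), (10, 35), (13, 5)])
v14: WRITE b=9  (b history now [(5, 5), (14, 9)])
v15: WRITE b=40  (b history now [(5, 5), (14, 9), (15, 40)])
READ b @v9: history=[(5, 5), (14, 9), (15, 40)] -> pick v5 -> 5
READ b @v13: history=[(5, 5), (14, 9), (15, 40)] -> pick v5 -> 5
v16: WRITE a=34  (a history now [(4, 18), (11, 8), (16, 34)])
v17: WRITE c=27  (c history now [(2, 34), (3, 38), (6, 5), (12, 9), (17, 27)])
v18: WRITE e=9  (e history now [(7, 17), (8, 19), (9, 21), (18, 9)])
Read results in order: ['3', '18', '3', '5', '5']
NONE count = 0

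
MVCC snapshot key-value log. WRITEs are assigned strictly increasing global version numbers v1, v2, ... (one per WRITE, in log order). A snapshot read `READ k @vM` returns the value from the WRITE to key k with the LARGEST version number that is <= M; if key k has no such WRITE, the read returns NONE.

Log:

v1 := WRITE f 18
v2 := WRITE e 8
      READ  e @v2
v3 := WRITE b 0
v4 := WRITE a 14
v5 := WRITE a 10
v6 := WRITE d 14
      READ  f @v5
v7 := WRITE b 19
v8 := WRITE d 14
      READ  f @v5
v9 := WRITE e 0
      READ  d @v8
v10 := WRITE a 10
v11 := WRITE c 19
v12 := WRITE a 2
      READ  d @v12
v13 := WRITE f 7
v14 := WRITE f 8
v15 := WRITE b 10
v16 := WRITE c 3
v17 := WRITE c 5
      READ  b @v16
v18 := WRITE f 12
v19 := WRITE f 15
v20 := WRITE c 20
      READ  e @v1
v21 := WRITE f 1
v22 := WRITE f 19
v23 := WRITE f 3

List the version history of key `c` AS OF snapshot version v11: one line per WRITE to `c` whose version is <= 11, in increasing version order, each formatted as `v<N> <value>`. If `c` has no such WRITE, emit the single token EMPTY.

Answer: v11 19

Derivation:
Scan writes for key=c with version <= 11:
  v1 WRITE f 18 -> skip
  v2 WRITE e 8 -> skip
  v3 WRITE b 0 -> skip
  v4 WRITE a 14 -> skip
  v5 WRITE a 10 -> skip
  v6 WRITE d 14 -> skip
  v7 WRITE b 19 -> skip
  v8 WRITE d 14 -> skip
  v9 WRITE e 0 -> skip
  v10 WRITE a 10 -> skip
  v11 WRITE c 19 -> keep
  v12 WRITE a 2 -> skip
  v13 WRITE f 7 -> skip
  v14 WRITE f 8 -> skip
  v15 WRITE b 10 -> skip
  v16 WRITE c 3 -> drop (> snap)
  v17 WRITE c 5 -> drop (> snap)
  v18 WRITE f 12 -> skip
  v19 WRITE f 15 -> skip
  v20 WRITE c 20 -> drop (> snap)
  v21 WRITE f 1 -> skip
  v22 WRITE f 19 -> skip
  v23 WRITE f 3 -> skip
Collected: [(11, 19)]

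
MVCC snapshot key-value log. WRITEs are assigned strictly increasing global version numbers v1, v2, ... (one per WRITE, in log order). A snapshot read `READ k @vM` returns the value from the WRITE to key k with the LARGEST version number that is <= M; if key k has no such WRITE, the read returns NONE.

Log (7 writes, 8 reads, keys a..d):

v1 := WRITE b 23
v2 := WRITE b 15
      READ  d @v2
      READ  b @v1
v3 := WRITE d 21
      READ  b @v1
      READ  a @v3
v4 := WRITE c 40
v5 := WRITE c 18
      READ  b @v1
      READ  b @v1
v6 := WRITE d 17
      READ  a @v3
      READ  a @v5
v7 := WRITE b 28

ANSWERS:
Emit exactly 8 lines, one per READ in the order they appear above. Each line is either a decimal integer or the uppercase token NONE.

v1: WRITE b=23  (b history now [(1, 23)])
v2: WRITE b=15  (b history now [(1, 23), (2, 15)])
READ d @v2: history=[] -> no version <= 2 -> NONE
READ b @v1: history=[(1, 23), (2, 15)] -> pick v1 -> 23
v3: WRITE d=21  (d history now [(3, 21)])
READ b @v1: history=[(1, 23), (2, 15)] -> pick v1 -> 23
READ a @v3: history=[] -> no version <= 3 -> NONE
v4: WRITE c=40  (c history now [(4, 40)])
v5: WRITE c=18  (c history now [(4, 40), (5, 18)])
READ b @v1: history=[(1, 23), (2, 15)] -> pick v1 -> 23
READ b @v1: history=[(1, 23), (2, 15)] -> pick v1 -> 23
v6: WRITE d=17  (d history now [(3, 21), (6, 17)])
READ a @v3: history=[] -> no version <= 3 -> NONE
READ a @v5: history=[] -> no version <= 5 -> NONE
v7: WRITE b=28  (b history now [(1, 23), (2, 15), (7, 28)])

Answer: NONE
23
23
NONE
23
23
NONE
NONE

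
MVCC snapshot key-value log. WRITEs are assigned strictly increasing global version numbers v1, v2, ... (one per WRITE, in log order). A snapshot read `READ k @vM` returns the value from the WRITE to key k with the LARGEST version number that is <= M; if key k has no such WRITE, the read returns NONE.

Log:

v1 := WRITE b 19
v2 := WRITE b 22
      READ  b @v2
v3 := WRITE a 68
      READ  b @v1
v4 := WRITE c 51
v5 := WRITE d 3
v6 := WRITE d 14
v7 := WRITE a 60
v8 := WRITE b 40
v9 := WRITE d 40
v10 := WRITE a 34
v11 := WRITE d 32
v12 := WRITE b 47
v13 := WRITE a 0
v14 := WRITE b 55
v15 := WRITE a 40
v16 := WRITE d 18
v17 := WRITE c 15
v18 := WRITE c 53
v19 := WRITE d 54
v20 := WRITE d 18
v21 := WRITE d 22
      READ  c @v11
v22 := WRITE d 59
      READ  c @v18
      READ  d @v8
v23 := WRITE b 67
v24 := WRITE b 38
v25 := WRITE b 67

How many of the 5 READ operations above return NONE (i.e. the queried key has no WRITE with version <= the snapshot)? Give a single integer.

v1: WRITE b=19  (b history now [(1, 19)])
v2: WRITE b=22  (b history now [(1, 19), (2, 22)])
READ b @v2: history=[(1, 19), (2, 22)] -> pick v2 -> 22
v3: WRITE a=68  (a history now [(3, 68)])
READ b @v1: history=[(1, 19), (2, 22)] -> pick v1 -> 19
v4: WRITE c=51  (c history now [(4, 51)])
v5: WRITE d=3  (d history now [(5, 3)])
v6: WRITE d=14  (d history now [(5, 3), (6, 14)])
v7: WRITE a=60  (a history now [(3, 68), (7, 60)])
v8: WRITE b=40  (b history now [(1, 19), (2, 22), (8, 40)])
v9: WRITE d=40  (d history now [(5, 3), (6, 14), (9, 40)])
v10: WRITE a=34  (a history now [(3, 68), (7, 60), (10, 34)])
v11: WRITE d=32  (d history now [(5, 3), (6, 14), (9, 40), (11, 32)])
v12: WRITE b=47  (b history now [(1, 19), (2, 22), (8, 40), (12, 47)])
v13: WRITE a=0  (a history now [(3, 68), (7, 60), (10, 34), (13, 0)])
v14: WRITE b=55  (b history now [(1, 19), (2, 22), (8, 40), (12, 47), (14, 55)])
v15: WRITE a=40  (a history now [(3, 68), (7, 60), (10, 34), (13, 0), (15, 40)])
v16: WRITE d=18  (d history now [(5, 3), (6, 14), (9, 40), (11, 32), (16, 18)])
v17: WRITE c=15  (c history now [(4, 51), (17, 15)])
v18: WRITE c=53  (c history now [(4, 51), (17, 15), (18, 53)])
v19: WRITE d=54  (d history now [(5, 3), (6, 14), (9, 40), (11, 32), (16, 18), (19, 54)])
v20: WRITE d=18  (d history now [(5, 3), (6, 14), (9, 40), (11, 32), (16, 18), (19, 54), (20, 18)])
v21: WRITE d=22  (d history now [(5, 3), (6, 14), (9, 40), (11, 32), (16, 18), (19, 54), (20, 18), (21, 22)])
READ c @v11: history=[(4, 51), (17, 15), (18, 53)] -> pick v4 -> 51
v22: WRITE d=59  (d history now [(5, 3), (6, 14), (9, 40), (11, 32), (16, 18), (19, 54), (20, 18), (21, 22), (22, 59)])
READ c @v18: history=[(4, 51), (17, 15), (18, 53)] -> pick v18 -> 53
READ d @v8: history=[(5, 3), (6, 14), (9, 40), (11, 32), (16, 18), (19, 54), (20, 18), (21, 22), (22, 59)] -> pick v6 -> 14
v23: WRITE b=67  (b history now [(1, 19), (2, 22), (8, 40), (12, 47), (14, 55), (23, 67)])
v24: WRITE b=38  (b history now [(1, 19), (2, 22), (8, 40), (12, 47), (14, 55), (23, 67), (24, 38)])
v25: WRITE b=67  (b history now [(1, 19), (2, 22), (8, 40), (12, 47), (14, 55), (23, 67), (24, 38), (25, 67)])
Read results in order: ['22', '19', '51', '53', '14']
NONE count = 0

Answer: 0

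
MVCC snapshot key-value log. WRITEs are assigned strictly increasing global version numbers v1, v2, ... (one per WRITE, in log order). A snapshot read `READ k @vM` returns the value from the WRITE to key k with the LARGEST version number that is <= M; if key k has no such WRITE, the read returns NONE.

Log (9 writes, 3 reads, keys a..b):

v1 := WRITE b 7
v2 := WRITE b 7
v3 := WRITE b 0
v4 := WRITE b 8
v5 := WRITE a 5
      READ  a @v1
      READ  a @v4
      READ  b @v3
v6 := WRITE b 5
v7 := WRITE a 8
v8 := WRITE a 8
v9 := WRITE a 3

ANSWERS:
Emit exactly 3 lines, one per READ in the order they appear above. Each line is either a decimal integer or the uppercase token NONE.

Answer: NONE
NONE
0

Derivation:
v1: WRITE b=7  (b history now [(1, 7)])
v2: WRITE b=7  (b history now [(1, 7), (2, 7)])
v3: WRITE b=0  (b history now [(1, 7), (2, 7), (3, 0)])
v4: WRITE b=8  (b history now [(1, 7), (2, 7), (3, 0), (4, 8)])
v5: WRITE a=5  (a history now [(5, 5)])
READ a @v1: history=[(5, 5)] -> no version <= 1 -> NONE
READ a @v4: history=[(5, 5)] -> no version <= 4 -> NONE
READ b @v3: history=[(1, 7), (2, 7), (3, 0), (4, 8)] -> pick v3 -> 0
v6: WRITE b=5  (b history now [(1, 7), (2, 7), (3, 0), (4, 8), (6, 5)])
v7: WRITE a=8  (a history now [(5, 5), (7, 8)])
v8: WRITE a=8  (a history now [(5, 5), (7, 8), (8, 8)])
v9: WRITE a=3  (a history now [(5, 5), (7, 8), (8, 8), (9, 3)])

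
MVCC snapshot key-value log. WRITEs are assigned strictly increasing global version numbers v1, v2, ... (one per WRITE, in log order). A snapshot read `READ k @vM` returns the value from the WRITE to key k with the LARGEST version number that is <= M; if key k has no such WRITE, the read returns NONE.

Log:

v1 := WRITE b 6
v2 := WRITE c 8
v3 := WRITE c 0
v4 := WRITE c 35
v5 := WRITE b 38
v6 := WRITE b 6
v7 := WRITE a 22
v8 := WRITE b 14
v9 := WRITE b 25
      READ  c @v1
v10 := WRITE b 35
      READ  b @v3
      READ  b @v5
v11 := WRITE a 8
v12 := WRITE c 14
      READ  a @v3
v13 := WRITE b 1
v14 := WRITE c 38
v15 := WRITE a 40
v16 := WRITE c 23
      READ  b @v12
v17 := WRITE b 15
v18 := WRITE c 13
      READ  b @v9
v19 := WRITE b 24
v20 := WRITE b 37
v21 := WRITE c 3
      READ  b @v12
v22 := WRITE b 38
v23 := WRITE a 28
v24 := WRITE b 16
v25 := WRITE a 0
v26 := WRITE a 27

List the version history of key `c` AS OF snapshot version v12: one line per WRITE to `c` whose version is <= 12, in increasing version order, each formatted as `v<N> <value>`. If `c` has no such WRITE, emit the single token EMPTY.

Answer: v2 8
v3 0
v4 35
v12 14

Derivation:
Scan writes for key=c with version <= 12:
  v1 WRITE b 6 -> skip
  v2 WRITE c 8 -> keep
  v3 WRITE c 0 -> keep
  v4 WRITE c 35 -> keep
  v5 WRITE b 38 -> skip
  v6 WRITE b 6 -> skip
  v7 WRITE a 22 -> skip
  v8 WRITE b 14 -> skip
  v9 WRITE b 25 -> skip
  v10 WRITE b 35 -> skip
  v11 WRITE a 8 -> skip
  v12 WRITE c 14 -> keep
  v13 WRITE b 1 -> skip
  v14 WRITE c 38 -> drop (> snap)
  v15 WRITE a 40 -> skip
  v16 WRITE c 23 -> drop (> snap)
  v17 WRITE b 15 -> skip
  v18 WRITE c 13 -> drop (> snap)
  v19 WRITE b 24 -> skip
  v20 WRITE b 37 -> skip
  v21 WRITE c 3 -> drop (> snap)
  v22 WRITE b 38 -> skip
  v23 WRITE a 28 -> skip
  v24 WRITE b 16 -> skip
  v25 WRITE a 0 -> skip
  v26 WRITE a 27 -> skip
Collected: [(2, 8), (3, 0), (4, 35), (12, 14)]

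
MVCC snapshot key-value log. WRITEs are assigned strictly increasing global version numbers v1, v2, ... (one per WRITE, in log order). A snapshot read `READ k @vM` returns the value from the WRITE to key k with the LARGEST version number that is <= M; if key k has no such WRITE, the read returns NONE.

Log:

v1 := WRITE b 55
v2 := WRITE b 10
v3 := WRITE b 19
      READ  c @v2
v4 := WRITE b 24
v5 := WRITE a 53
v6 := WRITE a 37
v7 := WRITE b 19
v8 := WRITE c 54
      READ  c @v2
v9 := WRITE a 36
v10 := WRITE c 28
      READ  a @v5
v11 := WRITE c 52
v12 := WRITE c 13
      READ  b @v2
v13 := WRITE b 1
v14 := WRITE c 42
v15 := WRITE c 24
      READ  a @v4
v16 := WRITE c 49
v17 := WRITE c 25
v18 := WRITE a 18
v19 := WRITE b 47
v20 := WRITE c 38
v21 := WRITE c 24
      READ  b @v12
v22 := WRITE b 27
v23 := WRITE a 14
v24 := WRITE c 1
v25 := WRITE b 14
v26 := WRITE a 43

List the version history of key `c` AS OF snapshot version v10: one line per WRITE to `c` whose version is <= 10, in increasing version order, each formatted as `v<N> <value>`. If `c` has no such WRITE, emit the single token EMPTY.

Answer: v8 54
v10 28

Derivation:
Scan writes for key=c with version <= 10:
  v1 WRITE b 55 -> skip
  v2 WRITE b 10 -> skip
  v3 WRITE b 19 -> skip
  v4 WRITE b 24 -> skip
  v5 WRITE a 53 -> skip
  v6 WRITE a 37 -> skip
  v7 WRITE b 19 -> skip
  v8 WRITE c 54 -> keep
  v9 WRITE a 36 -> skip
  v10 WRITE c 28 -> keep
  v11 WRITE c 52 -> drop (> snap)
  v12 WRITE c 13 -> drop (> snap)
  v13 WRITE b 1 -> skip
  v14 WRITE c 42 -> drop (> snap)
  v15 WRITE c 24 -> drop (> snap)
  v16 WRITE c 49 -> drop (> snap)
  v17 WRITE c 25 -> drop (> snap)
  v18 WRITE a 18 -> skip
  v19 WRITE b 47 -> skip
  v20 WRITE c 38 -> drop (> snap)
  v21 WRITE c 24 -> drop (> snap)
  v22 WRITE b 27 -> skip
  v23 WRITE a 14 -> skip
  v24 WRITE c 1 -> drop (> snap)
  v25 WRITE b 14 -> skip
  v26 WRITE a 43 -> skip
Collected: [(8, 54), (10, 28)]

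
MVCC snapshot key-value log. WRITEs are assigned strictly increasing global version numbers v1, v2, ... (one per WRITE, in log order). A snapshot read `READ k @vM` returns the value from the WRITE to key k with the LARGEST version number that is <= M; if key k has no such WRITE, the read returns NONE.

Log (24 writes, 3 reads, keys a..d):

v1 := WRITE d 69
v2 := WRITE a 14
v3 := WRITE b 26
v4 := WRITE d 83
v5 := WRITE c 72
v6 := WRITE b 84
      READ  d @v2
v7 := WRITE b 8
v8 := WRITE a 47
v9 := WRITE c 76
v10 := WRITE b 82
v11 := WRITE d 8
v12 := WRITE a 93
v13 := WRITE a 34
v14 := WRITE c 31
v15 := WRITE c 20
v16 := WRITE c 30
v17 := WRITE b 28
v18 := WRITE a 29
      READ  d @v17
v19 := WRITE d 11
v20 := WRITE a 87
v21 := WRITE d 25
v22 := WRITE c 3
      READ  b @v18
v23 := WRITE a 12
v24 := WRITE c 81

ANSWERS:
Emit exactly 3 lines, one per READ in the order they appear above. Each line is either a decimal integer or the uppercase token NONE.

v1: WRITE d=69  (d history now [(1, 69)])
v2: WRITE a=14  (a history now [(2, 14)])
v3: WRITE b=26  (b history now [(3, 26)])
v4: WRITE d=83  (d history now [(1, 69), (4, 83)])
v5: WRITE c=72  (c history now [(5, 72)])
v6: WRITE b=84  (b history now [(3, 26), (6, 84)])
READ d @v2: history=[(1, 69), (4, 83)] -> pick v1 -> 69
v7: WRITE b=8  (b history now [(3, 26), (6, 84), (7, 8)])
v8: WRITE a=47  (a history now [(2, 14), (8, 47)])
v9: WRITE c=76  (c history now [(5, 72), (9, 76)])
v10: WRITE b=82  (b history now [(3, 26), (6, 84), (7, 8), (10, 82)])
v11: WRITE d=8  (d history now [(1, 69), (4, 83), (11, 8)])
v12: WRITE a=93  (a history now [(2, 14), (8, 47), (12, 93)])
v13: WRITE a=34  (a history now [(2, 14), (8, 47), (12, 93), (13, 34)])
v14: WRITE c=31  (c history now [(5, 72), (9, 76), (14, 31)])
v15: WRITE c=20  (c history now [(5, 72), (9, 76), (14, 31), (15, 20)])
v16: WRITE c=30  (c history now [(5, 72), (9, 76), (14, 31), (15, 20), (16, 30)])
v17: WRITE b=28  (b history now [(3, 26), (6, 84), (7, 8), (10, 82), (17, 28)])
v18: WRITE a=29  (a history now [(2, 14), (8, 47), (12, 93), (13, 34), (18, 29)])
READ d @v17: history=[(1, 69), (4, 83), (11, 8)] -> pick v11 -> 8
v19: WRITE d=11  (d history now [(1, 69), (4, 83), (11, 8), (19, 11)])
v20: WRITE a=87  (a history now [(2, 14), (8, 47), (12, 93), (13, 34), (18, 29), (20, 87)])
v21: WRITE d=25  (d history now [(1, 69), (4, 83), (11, 8), (19, 11), (21, 25)])
v22: WRITE c=3  (c history now [(5, 72), (9, 76), (14, 31), (15, 20), (16, 30), (22, 3)])
READ b @v18: history=[(3, 26), (6, 84), (7, 8), (10, 82), (17, 28)] -> pick v17 -> 28
v23: WRITE a=12  (a history now [(2, 14), (8, 47), (12, 93), (13, 34), (18, 29), (20, 87), (23, 12)])
v24: WRITE c=81  (c history now [(5, 72), (9, 76), (14, 31), (15, 20), (16, 30), (22, 3), (24, 81)])

Answer: 69
8
28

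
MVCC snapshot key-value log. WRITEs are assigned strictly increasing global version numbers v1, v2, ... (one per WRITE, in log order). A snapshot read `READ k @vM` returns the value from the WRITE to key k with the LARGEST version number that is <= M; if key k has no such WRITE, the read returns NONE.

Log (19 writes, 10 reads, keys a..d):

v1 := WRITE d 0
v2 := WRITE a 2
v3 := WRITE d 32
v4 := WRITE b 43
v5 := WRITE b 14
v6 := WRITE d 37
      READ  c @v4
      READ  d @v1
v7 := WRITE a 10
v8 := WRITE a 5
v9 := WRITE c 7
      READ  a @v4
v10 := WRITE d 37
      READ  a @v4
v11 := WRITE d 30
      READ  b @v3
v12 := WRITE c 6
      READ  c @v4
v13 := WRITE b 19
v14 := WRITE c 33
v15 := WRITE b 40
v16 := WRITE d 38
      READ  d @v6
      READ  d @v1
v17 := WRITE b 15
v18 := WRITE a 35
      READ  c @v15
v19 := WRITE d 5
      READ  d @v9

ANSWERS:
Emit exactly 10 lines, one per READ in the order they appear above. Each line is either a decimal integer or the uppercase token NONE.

Answer: NONE
0
2
2
NONE
NONE
37
0
33
37

Derivation:
v1: WRITE d=0  (d history now [(1, 0)])
v2: WRITE a=2  (a history now [(2, 2)])
v3: WRITE d=32  (d history now [(1, 0), (3, 32)])
v4: WRITE b=43  (b history now [(4, 43)])
v5: WRITE b=14  (b history now [(4, 43), (5, 14)])
v6: WRITE d=37  (d history now [(1, 0), (3, 32), (6, 37)])
READ c @v4: history=[] -> no version <= 4 -> NONE
READ d @v1: history=[(1, 0), (3, 32), (6, 37)] -> pick v1 -> 0
v7: WRITE a=10  (a history now [(2, 2), (7, 10)])
v8: WRITE a=5  (a history now [(2, 2), (7, 10), (8, 5)])
v9: WRITE c=7  (c history now [(9, 7)])
READ a @v4: history=[(2, 2), (7, 10), (8, 5)] -> pick v2 -> 2
v10: WRITE d=37  (d history now [(1, 0), (3, 32), (6, 37), (10, 37)])
READ a @v4: history=[(2, 2), (7, 10), (8, 5)] -> pick v2 -> 2
v11: WRITE d=30  (d history now [(1, 0), (3, 32), (6, 37), (10, 37), (11, 30)])
READ b @v3: history=[(4, 43), (5, 14)] -> no version <= 3 -> NONE
v12: WRITE c=6  (c history now [(9, 7), (12, 6)])
READ c @v4: history=[(9, 7), (12, 6)] -> no version <= 4 -> NONE
v13: WRITE b=19  (b history now [(4, 43), (5, 14), (13, 19)])
v14: WRITE c=33  (c history now [(9, 7), (12, 6), (14, 33)])
v15: WRITE b=40  (b history now [(4, 43), (5, 14), (13, 19), (15, 40)])
v16: WRITE d=38  (d history now [(1, 0), (3, 32), (6, 37), (10, 37), (11, 30), (16, 38)])
READ d @v6: history=[(1, 0), (3, 32), (6, 37), (10, 37), (11, 30), (16, 38)] -> pick v6 -> 37
READ d @v1: history=[(1, 0), (3, 32), (6, 37), (10, 37), (11, 30), (16, 38)] -> pick v1 -> 0
v17: WRITE b=15  (b history now [(4, 43), (5, 14), (13, 19), (15, 40), (17, 15)])
v18: WRITE a=35  (a history now [(2, 2), (7, 10), (8, 5), (18, 35)])
READ c @v15: history=[(9, 7), (12, 6), (14, 33)] -> pick v14 -> 33
v19: WRITE d=5  (d history now [(1, 0), (3, 32), (6, 37), (10, 37), (11, 30), (16, 38), (19, 5)])
READ d @v9: history=[(1, 0), (3, 32), (6, 37), (10, 37), (11, 30), (16, 38), (19, 5)] -> pick v6 -> 37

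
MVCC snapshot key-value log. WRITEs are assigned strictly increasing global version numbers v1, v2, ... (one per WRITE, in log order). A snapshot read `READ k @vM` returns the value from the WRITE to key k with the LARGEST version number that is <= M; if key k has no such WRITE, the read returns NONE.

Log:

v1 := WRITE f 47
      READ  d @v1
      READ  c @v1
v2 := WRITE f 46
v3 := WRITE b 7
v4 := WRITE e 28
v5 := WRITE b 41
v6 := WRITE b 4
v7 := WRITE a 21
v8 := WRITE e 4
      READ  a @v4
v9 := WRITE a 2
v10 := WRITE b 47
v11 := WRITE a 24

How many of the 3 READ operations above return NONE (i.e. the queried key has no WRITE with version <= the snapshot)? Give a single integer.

v1: WRITE f=47  (f history now [(1, 47)])
READ d @v1: history=[] -> no version <= 1 -> NONE
READ c @v1: history=[] -> no version <= 1 -> NONE
v2: WRITE f=46  (f history now [(1, 47), (2, 46)])
v3: WRITE b=7  (b history now [(3, 7)])
v4: WRITE e=28  (e history now [(4, 28)])
v5: WRITE b=41  (b history now [(3, 7), (5, 41)])
v6: WRITE b=4  (b history now [(3, 7), (5, 41), (6, 4)])
v7: WRITE a=21  (a history now [(7, 21)])
v8: WRITE e=4  (e history now [(4, 28), (8, 4)])
READ a @v4: history=[(7, 21)] -> no version <= 4 -> NONE
v9: WRITE a=2  (a history now [(7, 21), (9, 2)])
v10: WRITE b=47  (b history now [(3, 7), (5, 41), (6, 4), (10, 47)])
v11: WRITE a=24  (a history now [(7, 21), (9, 2), (11, 24)])
Read results in order: ['NONE', 'NONE', 'NONE']
NONE count = 3

Answer: 3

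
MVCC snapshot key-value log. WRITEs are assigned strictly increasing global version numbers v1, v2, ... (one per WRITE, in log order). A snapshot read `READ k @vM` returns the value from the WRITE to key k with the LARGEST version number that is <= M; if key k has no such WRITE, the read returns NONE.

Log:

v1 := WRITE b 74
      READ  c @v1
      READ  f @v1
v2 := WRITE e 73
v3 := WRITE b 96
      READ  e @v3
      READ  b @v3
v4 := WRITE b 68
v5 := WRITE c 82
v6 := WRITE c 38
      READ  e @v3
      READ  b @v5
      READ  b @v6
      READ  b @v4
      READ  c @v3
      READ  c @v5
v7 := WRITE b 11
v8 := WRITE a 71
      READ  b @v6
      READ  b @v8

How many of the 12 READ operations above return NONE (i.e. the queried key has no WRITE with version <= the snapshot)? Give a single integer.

v1: WRITE b=74  (b history now [(1, 74)])
READ c @v1: history=[] -> no version <= 1 -> NONE
READ f @v1: history=[] -> no version <= 1 -> NONE
v2: WRITE e=73  (e history now [(2, 73)])
v3: WRITE b=96  (b history now [(1, 74), (3, 96)])
READ e @v3: history=[(2, 73)] -> pick v2 -> 73
READ b @v3: history=[(1, 74), (3, 96)] -> pick v3 -> 96
v4: WRITE b=68  (b history now [(1, 74), (3, 96), (4, 68)])
v5: WRITE c=82  (c history now [(5, 82)])
v6: WRITE c=38  (c history now [(5, 82), (6, 38)])
READ e @v3: history=[(2, 73)] -> pick v2 -> 73
READ b @v5: history=[(1, 74), (3, 96), (4, 68)] -> pick v4 -> 68
READ b @v6: history=[(1, 74), (3, 96), (4, 68)] -> pick v4 -> 68
READ b @v4: history=[(1, 74), (3, 96), (4, 68)] -> pick v4 -> 68
READ c @v3: history=[(5, 82), (6, 38)] -> no version <= 3 -> NONE
READ c @v5: history=[(5, 82), (6, 38)] -> pick v5 -> 82
v7: WRITE b=11  (b history now [(1, 74), (3, 96), (4, 68), (7, 11)])
v8: WRITE a=71  (a history now [(8, 71)])
READ b @v6: history=[(1, 74), (3, 96), (4, 68), (7, 11)] -> pick v4 -> 68
READ b @v8: history=[(1, 74), (3, 96), (4, 68), (7, 11)] -> pick v7 -> 11
Read results in order: ['NONE', 'NONE', '73', '96', '73', '68', '68', '68', 'NONE', '82', '68', '11']
NONE count = 3

Answer: 3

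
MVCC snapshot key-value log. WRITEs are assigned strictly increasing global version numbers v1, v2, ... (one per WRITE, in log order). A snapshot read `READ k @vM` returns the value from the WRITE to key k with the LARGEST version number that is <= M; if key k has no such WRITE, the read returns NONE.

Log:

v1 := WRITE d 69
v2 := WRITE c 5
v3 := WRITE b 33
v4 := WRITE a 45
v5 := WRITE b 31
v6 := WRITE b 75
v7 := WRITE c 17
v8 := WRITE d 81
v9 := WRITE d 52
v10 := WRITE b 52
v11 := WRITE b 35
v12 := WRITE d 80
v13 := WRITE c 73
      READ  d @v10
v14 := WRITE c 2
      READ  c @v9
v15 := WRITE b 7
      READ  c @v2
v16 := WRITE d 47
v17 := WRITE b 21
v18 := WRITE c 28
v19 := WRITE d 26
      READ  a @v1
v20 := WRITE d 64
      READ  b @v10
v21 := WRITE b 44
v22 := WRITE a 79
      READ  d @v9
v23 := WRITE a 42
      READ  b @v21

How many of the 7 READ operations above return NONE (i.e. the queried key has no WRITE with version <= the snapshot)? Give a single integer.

v1: WRITE d=69  (d history now [(1, 69)])
v2: WRITE c=5  (c history now [(2, 5)])
v3: WRITE b=33  (b history now [(3, 33)])
v4: WRITE a=45  (a history now [(4, 45)])
v5: WRITE b=31  (b history now [(3, 33), (5, 31)])
v6: WRITE b=75  (b history now [(3, 33), (5, 31), (6, 75)])
v7: WRITE c=17  (c history now [(2, 5), (7, 17)])
v8: WRITE d=81  (d history now [(1, 69), (8, 81)])
v9: WRITE d=52  (d history now [(1, 69), (8, 81), (9, 52)])
v10: WRITE b=52  (b history now [(3, 33), (5, 31), (6, 75), (10, 52)])
v11: WRITE b=35  (b history now [(3, 33), (5, 31), (6, 75), (10, 52), (11, 35)])
v12: WRITE d=80  (d history now [(1, 69), (8, 81), (9, 52), (12, 80)])
v13: WRITE c=73  (c history now [(2, 5), (7, 17), (13, 73)])
READ d @v10: history=[(1, 69), (8, 81), (9, 52), (12, 80)] -> pick v9 -> 52
v14: WRITE c=2  (c history now [(2, 5), (7, 17), (13, 73), (14, 2)])
READ c @v9: history=[(2, 5), (7, 17), (13, 73), (14, 2)] -> pick v7 -> 17
v15: WRITE b=7  (b history now [(3, 33), (5, 31), (6, 75), (10, 52), (11, 35), (15, 7)])
READ c @v2: history=[(2, 5), (7, 17), (13, 73), (14, 2)] -> pick v2 -> 5
v16: WRITE d=47  (d history now [(1, 69), (8, 81), (9, 52), (12, 80), (16, 47)])
v17: WRITE b=21  (b history now [(3, 33), (5, 31), (6, 75), (10, 52), (11, 35), (15, 7), (17, 21)])
v18: WRITE c=28  (c history now [(2, 5), (7, 17), (13, 73), (14, 2), (18, 28)])
v19: WRITE d=26  (d history now [(1, 69), (8, 81), (9, 52), (12, 80), (16, 47), (19, 26)])
READ a @v1: history=[(4, 45)] -> no version <= 1 -> NONE
v20: WRITE d=64  (d history now [(1, 69), (8, 81), (9, 52), (12, 80), (16, 47), (19, 26), (20, 64)])
READ b @v10: history=[(3, 33), (5, 31), (6, 75), (10, 52), (11, 35), (15, 7), (17, 21)] -> pick v10 -> 52
v21: WRITE b=44  (b history now [(3, 33), (5, 31), (6, 75), (10, 52), (11, 35), (15, 7), (17, 21), (21, 44)])
v22: WRITE a=79  (a history now [(4, 45), (22, 79)])
READ d @v9: history=[(1, 69), (8, 81), (9, 52), (12, 80), (16, 47), (19, 26), (20, 64)] -> pick v9 -> 52
v23: WRITE a=42  (a history now [(4, 45), (22, 79), (23, 42)])
READ b @v21: history=[(3, 33), (5, 31), (6, 75), (10, 52), (11, 35), (15, 7), (17, 21), (21, 44)] -> pick v21 -> 44
Read results in order: ['52', '17', '5', 'NONE', '52', '52', '44']
NONE count = 1

Answer: 1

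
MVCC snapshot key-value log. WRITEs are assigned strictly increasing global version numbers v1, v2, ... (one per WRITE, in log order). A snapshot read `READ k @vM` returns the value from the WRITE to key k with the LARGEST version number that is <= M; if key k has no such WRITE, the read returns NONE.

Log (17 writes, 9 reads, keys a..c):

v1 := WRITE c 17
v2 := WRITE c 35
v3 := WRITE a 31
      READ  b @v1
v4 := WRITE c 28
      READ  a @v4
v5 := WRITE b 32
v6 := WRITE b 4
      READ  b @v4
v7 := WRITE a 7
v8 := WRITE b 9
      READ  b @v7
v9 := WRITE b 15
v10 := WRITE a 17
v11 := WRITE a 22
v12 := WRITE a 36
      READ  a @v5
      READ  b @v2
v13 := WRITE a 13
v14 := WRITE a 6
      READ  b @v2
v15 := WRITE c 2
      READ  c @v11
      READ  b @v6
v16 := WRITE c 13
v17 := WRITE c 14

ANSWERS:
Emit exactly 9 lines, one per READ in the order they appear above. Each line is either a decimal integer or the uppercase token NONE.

Answer: NONE
31
NONE
4
31
NONE
NONE
28
4

Derivation:
v1: WRITE c=17  (c history now [(1, 17)])
v2: WRITE c=35  (c history now [(1, 17), (2, 35)])
v3: WRITE a=31  (a history now [(3, 31)])
READ b @v1: history=[] -> no version <= 1 -> NONE
v4: WRITE c=28  (c history now [(1, 17), (2, 35), (4, 28)])
READ a @v4: history=[(3, 31)] -> pick v3 -> 31
v5: WRITE b=32  (b history now [(5, 32)])
v6: WRITE b=4  (b history now [(5, 32), (6, 4)])
READ b @v4: history=[(5, 32), (6, 4)] -> no version <= 4 -> NONE
v7: WRITE a=7  (a history now [(3, 31), (7, 7)])
v8: WRITE b=9  (b history now [(5, 32), (6, 4), (8, 9)])
READ b @v7: history=[(5, 32), (6, 4), (8, 9)] -> pick v6 -> 4
v9: WRITE b=15  (b history now [(5, 32), (6, 4), (8, 9), (9, 15)])
v10: WRITE a=17  (a history now [(3, 31), (7, 7), (10, 17)])
v11: WRITE a=22  (a history now [(3, 31), (7, 7), (10, 17), (11, 22)])
v12: WRITE a=36  (a history now [(3, 31), (7, 7), (10, 17), (11, 22), (12, 36)])
READ a @v5: history=[(3, 31), (7, 7), (10, 17), (11, 22), (12, 36)] -> pick v3 -> 31
READ b @v2: history=[(5, 32), (6, 4), (8, 9), (9, 15)] -> no version <= 2 -> NONE
v13: WRITE a=13  (a history now [(3, 31), (7, 7), (10, 17), (11, 22), (12, 36), (13, 13)])
v14: WRITE a=6  (a history now [(3, 31), (7, 7), (10, 17), (11, 22), (12, 36), (13, 13), (14, 6)])
READ b @v2: history=[(5, 32), (6, 4), (8, 9), (9, 15)] -> no version <= 2 -> NONE
v15: WRITE c=2  (c history now [(1, 17), (2, 35), (4, 28), (15, 2)])
READ c @v11: history=[(1, 17), (2, 35), (4, 28), (15, 2)] -> pick v4 -> 28
READ b @v6: history=[(5, 32), (6, 4), (8, 9), (9, 15)] -> pick v6 -> 4
v16: WRITE c=13  (c history now [(1, 17), (2, 35), (4, 28), (15, 2), (16, 13)])
v17: WRITE c=14  (c history now [(1, 17), (2, 35), (4, 28), (15, 2), (16, 13), (17, 14)])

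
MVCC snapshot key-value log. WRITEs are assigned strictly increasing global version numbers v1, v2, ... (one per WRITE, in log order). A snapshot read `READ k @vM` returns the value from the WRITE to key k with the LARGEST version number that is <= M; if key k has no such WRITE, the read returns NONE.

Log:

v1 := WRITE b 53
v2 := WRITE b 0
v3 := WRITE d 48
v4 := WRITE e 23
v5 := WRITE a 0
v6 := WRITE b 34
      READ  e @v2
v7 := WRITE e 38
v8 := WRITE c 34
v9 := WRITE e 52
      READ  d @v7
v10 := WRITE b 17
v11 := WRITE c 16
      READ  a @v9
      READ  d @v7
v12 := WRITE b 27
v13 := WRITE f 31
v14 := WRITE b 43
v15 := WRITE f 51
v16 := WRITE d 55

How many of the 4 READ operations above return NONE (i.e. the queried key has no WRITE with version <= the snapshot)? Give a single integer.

v1: WRITE b=53  (b history now [(1, 53)])
v2: WRITE b=0  (b history now [(1, 53), (2, 0)])
v3: WRITE d=48  (d history now [(3, 48)])
v4: WRITE e=23  (e history now [(4, 23)])
v5: WRITE a=0  (a history now [(5, 0)])
v6: WRITE b=34  (b history now [(1, 53), (2, 0), (6, 34)])
READ e @v2: history=[(4, 23)] -> no version <= 2 -> NONE
v7: WRITE e=38  (e history now [(4, 23), (7, 38)])
v8: WRITE c=34  (c history now [(8, 34)])
v9: WRITE e=52  (e history now [(4, 23), (7, 38), (9, 52)])
READ d @v7: history=[(3, 48)] -> pick v3 -> 48
v10: WRITE b=17  (b history now [(1, 53), (2, 0), (6, 34), (10, 17)])
v11: WRITE c=16  (c history now [(8, 34), (11, 16)])
READ a @v9: history=[(5, 0)] -> pick v5 -> 0
READ d @v7: history=[(3, 48)] -> pick v3 -> 48
v12: WRITE b=27  (b history now [(1, 53), (2, 0), (6, 34), (10, 17), (12, 27)])
v13: WRITE f=31  (f history now [(13, 31)])
v14: WRITE b=43  (b history now [(1, 53), (2, 0), (6, 34), (10, 17), (12, 27), (14, 43)])
v15: WRITE f=51  (f history now [(13, 31), (15, 51)])
v16: WRITE d=55  (d history now [(3, 48), (16, 55)])
Read results in order: ['NONE', '48', '0', '48']
NONE count = 1

Answer: 1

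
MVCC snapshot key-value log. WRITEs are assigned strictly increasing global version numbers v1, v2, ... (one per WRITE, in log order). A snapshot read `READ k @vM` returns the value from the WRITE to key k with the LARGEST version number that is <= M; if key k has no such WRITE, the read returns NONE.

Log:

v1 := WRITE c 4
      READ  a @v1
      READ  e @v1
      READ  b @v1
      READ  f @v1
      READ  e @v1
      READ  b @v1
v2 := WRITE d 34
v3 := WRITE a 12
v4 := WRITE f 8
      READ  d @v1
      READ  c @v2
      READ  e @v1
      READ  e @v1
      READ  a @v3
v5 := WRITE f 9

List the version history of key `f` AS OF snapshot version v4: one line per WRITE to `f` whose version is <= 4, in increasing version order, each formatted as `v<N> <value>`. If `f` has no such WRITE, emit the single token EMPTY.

Answer: v4 8

Derivation:
Scan writes for key=f with version <= 4:
  v1 WRITE c 4 -> skip
  v2 WRITE d 34 -> skip
  v3 WRITE a 12 -> skip
  v4 WRITE f 8 -> keep
  v5 WRITE f 9 -> drop (> snap)
Collected: [(4, 8)]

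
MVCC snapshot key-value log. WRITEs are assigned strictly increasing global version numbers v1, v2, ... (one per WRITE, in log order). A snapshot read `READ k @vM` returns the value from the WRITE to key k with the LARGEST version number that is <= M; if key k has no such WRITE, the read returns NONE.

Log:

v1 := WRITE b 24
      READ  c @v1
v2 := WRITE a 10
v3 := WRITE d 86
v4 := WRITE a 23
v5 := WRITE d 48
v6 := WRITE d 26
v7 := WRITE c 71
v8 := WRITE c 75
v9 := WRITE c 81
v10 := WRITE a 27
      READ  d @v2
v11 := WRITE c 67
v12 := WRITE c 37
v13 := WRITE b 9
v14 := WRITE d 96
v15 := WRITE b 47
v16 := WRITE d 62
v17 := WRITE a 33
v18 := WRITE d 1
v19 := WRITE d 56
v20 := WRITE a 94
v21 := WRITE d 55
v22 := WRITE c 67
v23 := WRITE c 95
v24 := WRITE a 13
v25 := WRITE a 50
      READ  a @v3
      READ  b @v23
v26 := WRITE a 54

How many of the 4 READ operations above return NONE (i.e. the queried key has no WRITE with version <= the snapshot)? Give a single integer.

v1: WRITE b=24  (b history now [(1, 24)])
READ c @v1: history=[] -> no version <= 1 -> NONE
v2: WRITE a=10  (a history now [(2, 10)])
v3: WRITE d=86  (d history now [(3, 86)])
v4: WRITE a=23  (a history now [(2, 10), (4, 23)])
v5: WRITE d=48  (d history now [(3, 86), (5, 48)])
v6: WRITE d=26  (d history now [(3, 86), (5, 48), (6, 26)])
v7: WRITE c=71  (c history now [(7, 71)])
v8: WRITE c=75  (c history now [(7, 71), (8, 75)])
v9: WRITE c=81  (c history now [(7, 71), (8, 75), (9, 81)])
v10: WRITE a=27  (a history now [(2, 10), (4, 23), (10, 27)])
READ d @v2: history=[(3, 86), (5, 48), (6, 26)] -> no version <= 2 -> NONE
v11: WRITE c=67  (c history now [(7, 71), (8, 75), (9, 81), (11, 67)])
v12: WRITE c=37  (c history now [(7, 71), (8, 75), (9, 81), (11, 67), (12, 37)])
v13: WRITE b=9  (b history now [(1, 24), (13, 9)])
v14: WRITE d=96  (d history now [(3, 86), (5, 48), (6, 26), (14, 96)])
v15: WRITE b=47  (b history now [(1, 24), (13, 9), (15, 47)])
v16: WRITE d=62  (d history now [(3, 86), (5, 48), (6, 26), (14, 96), (16, 62)])
v17: WRITE a=33  (a history now [(2, 10), (4, 23), (10, 27), (17, 33)])
v18: WRITE d=1  (d history now [(3, 86), (5, 48), (6, 26), (14, 96), (16, 62), (18, 1)])
v19: WRITE d=56  (d history now [(3, 86), (5, 48), (6, 26), (14, 96), (16, 62), (18, 1), (19, 56)])
v20: WRITE a=94  (a history now [(2, 10), (4, 23), (10, 27), (17, 33), (20, 94)])
v21: WRITE d=55  (d history now [(3, 86), (5, 48), (6, 26), (14, 96), (16, 62), (18, 1), (19, 56), (21, 55)])
v22: WRITE c=67  (c history now [(7, 71), (8, 75), (9, 81), (11, 67), (12, 37), (22, 67)])
v23: WRITE c=95  (c history now [(7, 71), (8, 75), (9, 81), (11, 67), (12, 37), (22, 67), (23, 95)])
v24: WRITE a=13  (a history now [(2, 10), (4, 23), (10, 27), (17, 33), (20, 94), (24, 13)])
v25: WRITE a=50  (a history now [(2, 10), (4, 23), (10, 27), (17, 33), (20, 94), (24, 13), (25, 50)])
READ a @v3: history=[(2, 10), (4, 23), (10, 27), (17, 33), (20, 94), (24, 13), (25, 50)] -> pick v2 -> 10
READ b @v23: history=[(1, 24), (13, 9), (15, 47)] -> pick v15 -> 47
v26: WRITE a=54  (a history now [(2, 10), (4, 23), (10, 27), (17, 33), (20, 94), (24, 13), (25, 50), (26, 54)])
Read results in order: ['NONE', 'NONE', '10', '47']
NONE count = 2

Answer: 2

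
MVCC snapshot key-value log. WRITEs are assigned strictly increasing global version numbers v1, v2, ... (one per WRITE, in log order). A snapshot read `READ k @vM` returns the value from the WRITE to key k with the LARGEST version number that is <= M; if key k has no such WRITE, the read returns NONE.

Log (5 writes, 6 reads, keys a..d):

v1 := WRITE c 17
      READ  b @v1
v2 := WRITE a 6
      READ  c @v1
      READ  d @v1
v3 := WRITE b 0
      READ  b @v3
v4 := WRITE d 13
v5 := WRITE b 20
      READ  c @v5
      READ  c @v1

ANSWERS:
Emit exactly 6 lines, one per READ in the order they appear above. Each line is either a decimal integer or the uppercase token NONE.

Answer: NONE
17
NONE
0
17
17

Derivation:
v1: WRITE c=17  (c history now [(1, 17)])
READ b @v1: history=[] -> no version <= 1 -> NONE
v2: WRITE a=6  (a history now [(2, 6)])
READ c @v1: history=[(1, 17)] -> pick v1 -> 17
READ d @v1: history=[] -> no version <= 1 -> NONE
v3: WRITE b=0  (b history now [(3, 0)])
READ b @v3: history=[(3, 0)] -> pick v3 -> 0
v4: WRITE d=13  (d history now [(4, 13)])
v5: WRITE b=20  (b history now [(3, 0), (5, 20)])
READ c @v5: history=[(1, 17)] -> pick v1 -> 17
READ c @v1: history=[(1, 17)] -> pick v1 -> 17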